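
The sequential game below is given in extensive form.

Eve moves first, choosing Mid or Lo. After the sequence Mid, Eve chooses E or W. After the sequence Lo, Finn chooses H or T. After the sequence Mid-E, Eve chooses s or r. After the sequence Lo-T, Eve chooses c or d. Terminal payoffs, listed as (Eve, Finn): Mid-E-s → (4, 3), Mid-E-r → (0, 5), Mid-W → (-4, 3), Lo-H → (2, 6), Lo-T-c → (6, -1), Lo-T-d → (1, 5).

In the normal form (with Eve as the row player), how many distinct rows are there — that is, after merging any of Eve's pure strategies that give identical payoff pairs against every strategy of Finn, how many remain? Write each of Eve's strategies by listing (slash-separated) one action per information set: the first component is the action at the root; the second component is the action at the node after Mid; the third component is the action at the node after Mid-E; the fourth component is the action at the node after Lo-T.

5

Eve has 16 pure strategies: Mid/E/s/c, Mid/E/s/d, Mid/E/r/c, Mid/E/r/d, Mid/W/s/c, Mid/W/s/d, Mid/W/r/c, Mid/W/r/d, Lo/E/s/c, Lo/E/s/d, Lo/E/r/c, Lo/E/r/d, Lo/W/s/c, Lo/W/s/d, Lo/W/r/c, Lo/W/r/d. Columns: H, T.
{Mid/E/s/c, Mid/E/s/d} → row (4,3) (4,3)
{Mid/E/r/c, Mid/E/r/d} → row (0,5) (0,5)
{Mid/W/s/c, Mid/W/s/d, Mid/W/r/c, Mid/W/r/d} → row (-4,3) (-4,3)
{Lo/E/s/c, Lo/E/r/c, Lo/W/s/c, Lo/W/r/c} → row (2,6) (6,-1)
{Lo/E/s/d, Lo/E/r/d, Lo/W/s/d, Lo/W/r/d} → row (2,6) (1,5)
That's 5 distinct rows out of 16 strategies.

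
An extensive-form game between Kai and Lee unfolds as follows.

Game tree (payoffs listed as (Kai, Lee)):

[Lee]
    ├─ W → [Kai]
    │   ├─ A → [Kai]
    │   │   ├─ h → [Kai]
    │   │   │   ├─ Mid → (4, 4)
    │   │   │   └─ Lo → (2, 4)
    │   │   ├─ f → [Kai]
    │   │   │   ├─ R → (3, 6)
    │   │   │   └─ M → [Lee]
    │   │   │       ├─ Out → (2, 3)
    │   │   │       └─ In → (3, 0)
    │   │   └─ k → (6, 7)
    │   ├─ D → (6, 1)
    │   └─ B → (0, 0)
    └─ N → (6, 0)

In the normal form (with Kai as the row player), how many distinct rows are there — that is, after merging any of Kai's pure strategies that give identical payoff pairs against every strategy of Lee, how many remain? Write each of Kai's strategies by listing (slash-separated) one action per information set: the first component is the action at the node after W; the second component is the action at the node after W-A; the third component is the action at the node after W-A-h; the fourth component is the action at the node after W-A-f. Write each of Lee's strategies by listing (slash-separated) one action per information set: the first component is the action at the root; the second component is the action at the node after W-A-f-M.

7

Kai has 36 pure strategies: A/h/Mid/R, A/h/Mid/M, A/h/Lo/R, A/h/Lo/M, A/f/Mid/R, A/f/Mid/M, A/f/Lo/R, A/f/Lo/M, A/k/Mid/R, A/k/Mid/M, A/k/Lo/R, A/k/Lo/M, D/h/Mid/R, D/h/Mid/M, D/h/Lo/R, D/h/Lo/M, D/f/Mid/R, D/f/Mid/M, D/f/Lo/R, D/f/Lo/M, D/k/Mid/R, D/k/Mid/M, D/k/Lo/R, D/k/Lo/M, B/h/Mid/R, B/h/Mid/M, B/h/Lo/R, B/h/Lo/M, B/f/Mid/R, B/f/Mid/M, B/f/Lo/R, B/f/Lo/M, B/k/Mid/R, B/k/Mid/M, B/k/Lo/R, B/k/Lo/M. Columns: W/Out, W/In, N/Out, N/In.
{A/h/Mid/R, A/h/Mid/M} → row (4,4) (4,4) (6,0) (6,0)
{A/h/Lo/R, A/h/Lo/M} → row (2,4) (2,4) (6,0) (6,0)
{A/f/Mid/R, A/f/Lo/R} → row (3,6) (3,6) (6,0) (6,0)
{A/f/Mid/M, A/f/Lo/M} → row (2,3) (3,0) (6,0) (6,0)
{A/k/Mid/R, A/k/Mid/M, A/k/Lo/R, A/k/Lo/M} → row (6,7) (6,7) (6,0) (6,0)
{D/h/Mid/R, D/h/Mid/M, D/h/Lo/R, D/h/Lo/M, D/f/Mid/R, D/f/Mid/M, D/f/Lo/R, D/f/Lo/M, D/k/Mid/R, D/k/Mid/M, D/k/Lo/R, D/k/Lo/M} → row (6,1) (6,1) (6,0) (6,0)
{B/h/Mid/R, B/h/Mid/M, B/h/Lo/R, B/h/Lo/M, B/f/Mid/R, B/f/Mid/M, B/f/Lo/R, B/f/Lo/M, B/k/Mid/R, B/k/Mid/M, B/k/Lo/R, B/k/Lo/M} → row (0,0) (0,0) (6,0) (6,0)
That's 7 distinct rows out of 36 strategies.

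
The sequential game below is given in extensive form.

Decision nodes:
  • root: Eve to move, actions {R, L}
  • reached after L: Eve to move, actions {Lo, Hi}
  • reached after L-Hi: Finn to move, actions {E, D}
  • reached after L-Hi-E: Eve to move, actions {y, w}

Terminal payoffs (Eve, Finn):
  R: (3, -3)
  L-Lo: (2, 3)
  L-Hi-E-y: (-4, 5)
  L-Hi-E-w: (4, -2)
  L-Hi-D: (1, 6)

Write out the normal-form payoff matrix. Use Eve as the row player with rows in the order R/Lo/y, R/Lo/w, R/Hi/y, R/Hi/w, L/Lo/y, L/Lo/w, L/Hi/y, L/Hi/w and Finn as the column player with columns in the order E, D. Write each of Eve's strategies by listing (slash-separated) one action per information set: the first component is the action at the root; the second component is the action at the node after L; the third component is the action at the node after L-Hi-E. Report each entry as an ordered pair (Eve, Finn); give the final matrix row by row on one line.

R/Lo/y: (3,-3) (3,-3) | R/Lo/w: (3,-3) (3,-3) | R/Hi/y: (3,-3) (3,-3) | R/Hi/w: (3,-3) (3,-3) | L/Lo/y: (2,3) (2,3) | L/Lo/w: (2,3) (2,3) | L/Hi/y: (-4,5) (1,6) | L/Hi/w: (4,-2) (1,6)

              E        D
R/Lo/y   (3,-3)   (3,-3)
R/Lo/w   (3,-3)   (3,-3)
R/Hi/y   (3,-3)   (3,-3)
R/Hi/w   (3,-3)   (3,-3)
L/Lo/y    (2,3)    (2,3)
L/Lo/w    (2,3)    (2,3)
L/Hi/y   (-4,5)    (1,6)
L/Hi/w   (4,-2)    (1,6)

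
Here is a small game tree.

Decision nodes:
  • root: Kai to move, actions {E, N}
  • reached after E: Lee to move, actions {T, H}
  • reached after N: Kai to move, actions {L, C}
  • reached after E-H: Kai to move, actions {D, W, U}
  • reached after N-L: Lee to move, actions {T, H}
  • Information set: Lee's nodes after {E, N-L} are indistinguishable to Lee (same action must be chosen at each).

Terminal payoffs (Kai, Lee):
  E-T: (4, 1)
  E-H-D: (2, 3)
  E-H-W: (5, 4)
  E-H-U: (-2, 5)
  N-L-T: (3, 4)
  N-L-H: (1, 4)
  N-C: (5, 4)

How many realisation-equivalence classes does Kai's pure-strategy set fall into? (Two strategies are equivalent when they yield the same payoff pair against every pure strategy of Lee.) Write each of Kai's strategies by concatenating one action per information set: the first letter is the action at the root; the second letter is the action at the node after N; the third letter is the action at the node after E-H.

5

Kai has 12 pure strategies: ELD, ELW, ELU, ECD, ECW, ECU, NLD, NLW, NLU, NCD, NCW, NCU. Columns: T, H.
{ELD, ECD} → row (4,1) (2,3)
{ELW, ECW} → row (4,1) (5,4)
{ELU, ECU} → row (4,1) (-2,5)
{NLD, NLW, NLU} → row (3,4) (1,4)
{NCD, NCW, NCU} → row (5,4) (5,4)
That's 5 distinct rows out of 12 strategies.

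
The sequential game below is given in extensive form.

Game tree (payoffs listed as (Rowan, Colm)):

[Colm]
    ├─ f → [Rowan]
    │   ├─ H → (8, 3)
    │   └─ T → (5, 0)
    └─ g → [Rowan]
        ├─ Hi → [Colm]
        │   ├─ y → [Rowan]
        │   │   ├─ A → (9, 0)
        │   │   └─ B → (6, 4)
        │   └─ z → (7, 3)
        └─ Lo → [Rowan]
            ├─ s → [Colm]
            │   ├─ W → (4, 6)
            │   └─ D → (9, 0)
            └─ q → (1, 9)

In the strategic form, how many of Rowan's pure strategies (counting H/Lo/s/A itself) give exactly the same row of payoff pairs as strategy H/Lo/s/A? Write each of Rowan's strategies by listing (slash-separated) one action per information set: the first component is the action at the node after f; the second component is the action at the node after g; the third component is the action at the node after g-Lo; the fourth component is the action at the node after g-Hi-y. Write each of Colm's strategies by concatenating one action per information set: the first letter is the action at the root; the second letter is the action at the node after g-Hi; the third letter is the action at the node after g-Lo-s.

Row for H/Lo/s/A (columns fyW, fyD, fzW, fzD, gyW, gyD, gzW, gzD): (8,3) (8,3) (8,3) (8,3) (4,6) (9,0) (4,6) (9,0).
Under H/Lo/s/A, Rowan's choice at the node after g-Hi-y can never be reached regardless of what Colm does, so varying those choices leaves every outcome unchanged.
Holding the reachable choices fixed and varying the unreachable one freely already gives 2 equivalent strategies.
No other strategy reproduces this row, so those 2 are the full class: H/Lo/s/A, H/Lo/s/B.

2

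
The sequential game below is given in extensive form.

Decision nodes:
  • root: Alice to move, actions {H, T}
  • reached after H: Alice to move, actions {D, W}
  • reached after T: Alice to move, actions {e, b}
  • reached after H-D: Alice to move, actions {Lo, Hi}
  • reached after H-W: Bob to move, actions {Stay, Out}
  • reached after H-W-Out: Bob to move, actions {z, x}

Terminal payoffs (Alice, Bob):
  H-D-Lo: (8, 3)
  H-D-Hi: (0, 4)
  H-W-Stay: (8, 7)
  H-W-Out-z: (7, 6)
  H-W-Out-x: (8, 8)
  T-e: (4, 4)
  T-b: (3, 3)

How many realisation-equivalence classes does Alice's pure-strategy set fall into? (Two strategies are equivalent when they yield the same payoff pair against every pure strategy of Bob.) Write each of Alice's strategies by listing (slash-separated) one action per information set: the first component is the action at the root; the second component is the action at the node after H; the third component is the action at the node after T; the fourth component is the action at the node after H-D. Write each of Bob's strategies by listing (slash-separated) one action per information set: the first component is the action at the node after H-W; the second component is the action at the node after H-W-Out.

5

Alice has 16 pure strategies: H/D/e/Lo, H/D/e/Hi, H/D/b/Lo, H/D/b/Hi, H/W/e/Lo, H/W/e/Hi, H/W/b/Lo, H/W/b/Hi, T/D/e/Lo, T/D/e/Hi, T/D/b/Lo, T/D/b/Hi, T/W/e/Lo, T/W/e/Hi, T/W/b/Lo, T/W/b/Hi. Columns: Stay/z, Stay/x, Out/z, Out/x.
{H/D/e/Lo, H/D/b/Lo} → row (8,3) (8,3) (8,3) (8,3)
{H/D/e/Hi, H/D/b/Hi} → row (0,4) (0,4) (0,4) (0,4)
{H/W/e/Lo, H/W/e/Hi, H/W/b/Lo, H/W/b/Hi} → row (8,7) (8,7) (7,6) (8,8)
{T/D/e/Lo, T/D/e/Hi, T/W/e/Lo, T/W/e/Hi} → row (4,4) (4,4) (4,4) (4,4)
{T/D/b/Lo, T/D/b/Hi, T/W/b/Lo, T/W/b/Hi} → row (3,3) (3,3) (3,3) (3,3)
That's 5 distinct rows out of 16 strategies.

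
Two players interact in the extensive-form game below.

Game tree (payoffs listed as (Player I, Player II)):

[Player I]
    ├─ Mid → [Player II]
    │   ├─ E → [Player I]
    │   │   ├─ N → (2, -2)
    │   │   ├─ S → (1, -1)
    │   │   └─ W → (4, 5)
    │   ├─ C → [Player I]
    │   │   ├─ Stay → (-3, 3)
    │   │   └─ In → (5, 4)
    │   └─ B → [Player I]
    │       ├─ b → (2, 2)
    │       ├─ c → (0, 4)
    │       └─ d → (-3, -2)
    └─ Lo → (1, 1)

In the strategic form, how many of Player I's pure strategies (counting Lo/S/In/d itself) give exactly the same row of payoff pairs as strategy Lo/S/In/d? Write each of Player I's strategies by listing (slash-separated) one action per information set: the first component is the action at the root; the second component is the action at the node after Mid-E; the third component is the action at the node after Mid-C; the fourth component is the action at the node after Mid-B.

Row for Lo/S/In/d (columns E, C, B): (1,1) (1,1) (1,1).
Under Lo/S/In/d, Player I's choice at the node after Mid-E and at the node after Mid-C and at the node after Mid-B can never be reached regardless of what Player II does, so varying those choices leaves every outcome unchanged.
Holding the reachable choices fixed and varying the unreachable ones freely already gives 3 × 2 × 3 = 18 equivalent strategies.
No other strategy reproduces this row, so those 18 are the full class: Lo/N/Stay/b, Lo/N/Stay/c, Lo/N/Stay/d, Lo/N/In/b, Lo/N/In/c, Lo/N/In/d, Lo/S/Stay/b, Lo/S/Stay/c, Lo/S/Stay/d, Lo/S/In/b, Lo/S/In/c, Lo/S/In/d, Lo/W/Stay/b, Lo/W/Stay/c, Lo/W/Stay/d, Lo/W/In/b, Lo/W/In/c, Lo/W/In/d.

18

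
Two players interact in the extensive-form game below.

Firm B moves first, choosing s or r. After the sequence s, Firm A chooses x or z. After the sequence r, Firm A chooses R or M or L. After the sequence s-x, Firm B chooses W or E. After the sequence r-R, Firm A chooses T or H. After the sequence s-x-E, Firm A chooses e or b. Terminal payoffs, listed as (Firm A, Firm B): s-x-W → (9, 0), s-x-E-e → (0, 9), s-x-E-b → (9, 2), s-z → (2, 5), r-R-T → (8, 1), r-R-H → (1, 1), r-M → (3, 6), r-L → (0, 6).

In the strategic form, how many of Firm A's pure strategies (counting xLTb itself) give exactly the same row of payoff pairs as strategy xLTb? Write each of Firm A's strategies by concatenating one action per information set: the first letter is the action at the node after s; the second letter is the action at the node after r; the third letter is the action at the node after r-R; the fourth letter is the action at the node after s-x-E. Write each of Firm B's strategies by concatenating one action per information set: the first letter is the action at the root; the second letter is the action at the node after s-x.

Row for xLTb (columns sW, sE, rW, rE): (9,0) (9,2) (0,6) (0,6).
Under xLTb, Firm A's choice at the node after r-R can never be reached regardless of what Firm B does, so varying those choices leaves every outcome unchanged.
Holding the reachable choices fixed and varying the unreachable one freely already gives 2 equivalent strategies.
No other strategy reproduces this row, so those 2 are the full class: xLTb, xLHb.

2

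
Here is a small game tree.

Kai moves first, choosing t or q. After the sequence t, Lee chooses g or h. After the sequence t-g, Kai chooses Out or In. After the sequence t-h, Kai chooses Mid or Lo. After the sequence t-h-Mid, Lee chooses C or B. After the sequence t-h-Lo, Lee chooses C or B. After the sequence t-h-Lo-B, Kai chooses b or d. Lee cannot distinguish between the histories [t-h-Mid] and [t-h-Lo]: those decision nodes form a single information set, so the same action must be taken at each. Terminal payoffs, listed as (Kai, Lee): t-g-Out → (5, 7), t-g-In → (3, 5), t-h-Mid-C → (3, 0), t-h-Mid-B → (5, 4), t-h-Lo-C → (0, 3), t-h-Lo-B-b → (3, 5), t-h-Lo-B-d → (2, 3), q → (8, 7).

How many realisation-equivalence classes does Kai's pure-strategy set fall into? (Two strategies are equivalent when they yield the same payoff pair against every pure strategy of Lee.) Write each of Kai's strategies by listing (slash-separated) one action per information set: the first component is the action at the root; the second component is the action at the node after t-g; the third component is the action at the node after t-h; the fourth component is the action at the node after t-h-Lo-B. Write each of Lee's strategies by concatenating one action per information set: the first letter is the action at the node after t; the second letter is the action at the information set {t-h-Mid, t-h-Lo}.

7

Kai has 16 pure strategies: t/Out/Mid/b, t/Out/Mid/d, t/Out/Lo/b, t/Out/Lo/d, t/In/Mid/b, t/In/Mid/d, t/In/Lo/b, t/In/Lo/d, q/Out/Mid/b, q/Out/Mid/d, q/Out/Lo/b, q/Out/Lo/d, q/In/Mid/b, q/In/Mid/d, q/In/Lo/b, q/In/Lo/d. Columns: gC, gB, hC, hB.
{t/Out/Mid/b, t/Out/Mid/d} → row (5,7) (5,7) (3,0) (5,4)
{t/Out/Lo/b} → row (5,7) (5,7) (0,3) (3,5)
{t/Out/Lo/d} → row (5,7) (5,7) (0,3) (2,3)
{t/In/Mid/b, t/In/Mid/d} → row (3,5) (3,5) (3,0) (5,4)
{t/In/Lo/b} → row (3,5) (3,5) (0,3) (3,5)
{t/In/Lo/d} → row (3,5) (3,5) (0,3) (2,3)
{q/Out/Mid/b, q/Out/Mid/d, q/Out/Lo/b, q/Out/Lo/d, q/In/Mid/b, q/In/Mid/d, q/In/Lo/b, q/In/Lo/d} → row (8,7) (8,7) (8,7) (8,7)
That's 7 distinct rows out of 16 strategies.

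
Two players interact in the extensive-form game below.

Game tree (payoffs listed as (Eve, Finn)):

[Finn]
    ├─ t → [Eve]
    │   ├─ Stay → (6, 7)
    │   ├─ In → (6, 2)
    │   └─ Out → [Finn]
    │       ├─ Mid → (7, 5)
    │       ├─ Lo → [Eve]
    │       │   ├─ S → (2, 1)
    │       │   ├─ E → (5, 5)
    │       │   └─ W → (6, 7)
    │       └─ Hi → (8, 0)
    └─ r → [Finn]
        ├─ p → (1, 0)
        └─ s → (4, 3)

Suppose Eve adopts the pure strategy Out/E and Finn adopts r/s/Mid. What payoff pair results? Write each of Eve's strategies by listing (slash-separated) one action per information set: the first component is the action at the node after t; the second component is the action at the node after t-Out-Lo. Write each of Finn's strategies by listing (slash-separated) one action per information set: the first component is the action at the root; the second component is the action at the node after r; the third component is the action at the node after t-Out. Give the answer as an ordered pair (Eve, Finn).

Trace the play path from the root:
  Finn plays r
  Finn plays s at [r]
→ terminal payoff (4, 3).
(Eve's choice at the node after t is never reached on this path, so it doesn't affect the outcome.)

(4, 3)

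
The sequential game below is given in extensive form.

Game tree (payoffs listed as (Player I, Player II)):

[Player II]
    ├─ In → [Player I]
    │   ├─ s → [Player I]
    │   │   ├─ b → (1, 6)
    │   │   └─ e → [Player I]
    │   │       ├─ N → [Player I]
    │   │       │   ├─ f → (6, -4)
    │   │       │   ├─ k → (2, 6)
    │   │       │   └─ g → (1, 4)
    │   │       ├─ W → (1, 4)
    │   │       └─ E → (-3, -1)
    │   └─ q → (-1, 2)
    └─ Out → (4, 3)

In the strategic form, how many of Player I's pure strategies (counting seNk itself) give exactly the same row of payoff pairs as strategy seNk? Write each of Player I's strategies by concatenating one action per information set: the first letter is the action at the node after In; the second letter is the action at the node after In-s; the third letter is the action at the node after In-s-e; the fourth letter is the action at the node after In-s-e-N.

1

Row for seNk (columns In, Out): (2,6) (4,3).
Every one of Player I's information sets is on the play path for some reply by Player II when Player I follows seNk.
Changing the action at any of them therefore changes at least one column, so only seNk itself gives this row.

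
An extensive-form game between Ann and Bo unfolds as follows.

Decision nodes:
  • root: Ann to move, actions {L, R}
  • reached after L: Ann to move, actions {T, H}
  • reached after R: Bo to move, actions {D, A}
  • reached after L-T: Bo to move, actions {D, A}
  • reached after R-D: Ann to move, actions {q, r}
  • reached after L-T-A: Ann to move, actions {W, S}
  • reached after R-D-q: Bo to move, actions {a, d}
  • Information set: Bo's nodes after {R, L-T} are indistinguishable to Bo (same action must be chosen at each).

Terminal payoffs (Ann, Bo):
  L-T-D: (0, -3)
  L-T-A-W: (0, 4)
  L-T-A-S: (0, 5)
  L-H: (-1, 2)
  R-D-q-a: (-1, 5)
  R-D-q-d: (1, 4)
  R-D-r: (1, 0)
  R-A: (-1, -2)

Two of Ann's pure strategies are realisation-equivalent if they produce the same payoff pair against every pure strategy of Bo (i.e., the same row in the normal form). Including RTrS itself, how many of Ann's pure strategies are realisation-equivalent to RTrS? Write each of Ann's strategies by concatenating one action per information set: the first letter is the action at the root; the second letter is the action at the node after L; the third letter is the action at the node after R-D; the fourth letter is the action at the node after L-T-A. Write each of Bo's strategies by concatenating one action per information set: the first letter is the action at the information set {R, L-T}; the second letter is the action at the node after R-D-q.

Row for RTrS (columns Da, Dd, Aa, Ad): (1,0) (1,0) (-1,-2) (-1,-2).
Under RTrS, Ann's choice at the node after L and at the node after L-T-A can never be reached regardless of what Bo does, so varying those choices leaves every outcome unchanged.
Holding the reachable choices fixed and varying the unreachable ones freely already gives 2 × 2 = 4 equivalent strategies.
No other strategy reproduces this row, so those 4 are the full class: RTrW, RTrS, RHrW, RHrS.

4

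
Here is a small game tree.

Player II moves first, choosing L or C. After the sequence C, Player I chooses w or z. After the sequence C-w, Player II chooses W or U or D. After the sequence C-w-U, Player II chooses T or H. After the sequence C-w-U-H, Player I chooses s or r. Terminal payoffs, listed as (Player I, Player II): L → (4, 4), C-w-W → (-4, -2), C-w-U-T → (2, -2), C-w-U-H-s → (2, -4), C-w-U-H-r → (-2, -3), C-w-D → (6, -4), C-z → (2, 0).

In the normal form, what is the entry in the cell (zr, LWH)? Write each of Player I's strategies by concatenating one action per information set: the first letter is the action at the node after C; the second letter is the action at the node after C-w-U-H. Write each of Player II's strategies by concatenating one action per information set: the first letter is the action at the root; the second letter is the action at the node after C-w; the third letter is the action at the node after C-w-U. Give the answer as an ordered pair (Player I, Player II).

(4, 4)

Trace the play path from the root:
  Player II plays L
→ terminal payoff (4, 4).
(Player I's choice at the node after C is never reached on this path, so it doesn't affect the outcome.)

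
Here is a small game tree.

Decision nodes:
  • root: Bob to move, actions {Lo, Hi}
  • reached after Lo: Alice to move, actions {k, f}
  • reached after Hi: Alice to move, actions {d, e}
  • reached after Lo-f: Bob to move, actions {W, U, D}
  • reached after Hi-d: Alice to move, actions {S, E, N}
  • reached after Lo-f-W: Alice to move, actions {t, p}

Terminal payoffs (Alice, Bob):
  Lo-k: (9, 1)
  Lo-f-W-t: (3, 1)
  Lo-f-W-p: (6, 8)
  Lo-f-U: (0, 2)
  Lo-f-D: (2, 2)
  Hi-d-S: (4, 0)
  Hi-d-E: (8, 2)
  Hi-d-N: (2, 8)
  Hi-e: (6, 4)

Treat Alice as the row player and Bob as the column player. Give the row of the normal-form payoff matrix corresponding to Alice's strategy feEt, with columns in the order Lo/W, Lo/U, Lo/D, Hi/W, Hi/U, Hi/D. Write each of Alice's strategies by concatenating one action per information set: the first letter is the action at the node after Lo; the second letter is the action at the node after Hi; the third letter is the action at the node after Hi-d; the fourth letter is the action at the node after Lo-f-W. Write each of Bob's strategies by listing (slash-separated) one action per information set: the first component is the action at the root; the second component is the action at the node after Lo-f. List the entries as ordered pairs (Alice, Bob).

vs Lo/W: Bob plays Lo → Alice plays f at [Lo] → Bob plays W at [Lo-f] → Alice plays t at [Lo-f-W] → (3, 1)
vs Lo/U: Bob plays Lo → Alice plays f at [Lo] → Bob plays U at [Lo-f] → (0, 2)
vs Lo/D: Bob plays Lo → Alice plays f at [Lo] → Bob plays D at [Lo-f] → (2, 2)
vs Hi/W: Bob plays Hi → Alice plays e at [Hi] → (6, 4)
vs Hi/U: Bob plays Hi → Alice plays e at [Hi] → (6, 4)
vs Hi/D: Bob plays Hi → Alice plays e at [Hi] → (6, 4)

(3,1) (0,2) (2,2) (6,4) (6,4) (6,4)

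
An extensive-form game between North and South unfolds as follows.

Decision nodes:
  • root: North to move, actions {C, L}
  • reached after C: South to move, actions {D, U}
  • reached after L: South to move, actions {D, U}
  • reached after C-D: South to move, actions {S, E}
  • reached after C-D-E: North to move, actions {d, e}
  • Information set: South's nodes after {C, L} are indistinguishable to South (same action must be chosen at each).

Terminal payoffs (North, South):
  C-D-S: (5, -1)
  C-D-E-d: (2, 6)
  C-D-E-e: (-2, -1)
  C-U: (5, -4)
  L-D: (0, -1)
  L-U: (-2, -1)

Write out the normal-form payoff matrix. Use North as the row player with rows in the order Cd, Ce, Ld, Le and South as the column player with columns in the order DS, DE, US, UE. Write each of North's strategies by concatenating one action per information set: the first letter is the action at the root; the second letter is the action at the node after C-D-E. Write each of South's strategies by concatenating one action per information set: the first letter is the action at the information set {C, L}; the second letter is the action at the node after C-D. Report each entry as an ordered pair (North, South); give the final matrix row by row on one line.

Cd: (5,-1) (2,6) (5,-4) (5,-4) | Ce: (5,-1) (-2,-1) (5,-4) (5,-4) | Ld: (0,-1) (0,-1) (-2,-1) (-2,-1) | Le: (0,-1) (0,-1) (-2,-1) (-2,-1)

           DS       DE       US       UE
  Cd   (5,-1)    (2,6)   (5,-4)   (5,-4)
  Ce   (5,-1)  (-2,-1)   (5,-4)   (5,-4)
  Ld   (0,-1)   (0,-1)  (-2,-1)  (-2,-1)
  Le   (0,-1)   (0,-1)  (-2,-1)  (-2,-1)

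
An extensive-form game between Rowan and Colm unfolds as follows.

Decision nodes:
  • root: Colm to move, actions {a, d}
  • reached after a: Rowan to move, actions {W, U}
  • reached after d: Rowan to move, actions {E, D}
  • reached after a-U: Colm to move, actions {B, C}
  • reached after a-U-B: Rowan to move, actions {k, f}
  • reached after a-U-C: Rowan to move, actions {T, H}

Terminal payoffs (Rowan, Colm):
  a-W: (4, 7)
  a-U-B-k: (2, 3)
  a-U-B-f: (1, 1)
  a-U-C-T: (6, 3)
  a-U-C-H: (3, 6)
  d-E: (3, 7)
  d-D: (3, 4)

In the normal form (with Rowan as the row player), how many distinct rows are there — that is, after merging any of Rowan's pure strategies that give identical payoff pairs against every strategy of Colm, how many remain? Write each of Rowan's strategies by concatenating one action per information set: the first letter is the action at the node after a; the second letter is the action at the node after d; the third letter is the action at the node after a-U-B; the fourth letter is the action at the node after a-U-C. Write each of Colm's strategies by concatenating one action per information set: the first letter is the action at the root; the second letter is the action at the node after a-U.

10

Rowan has 16 pure strategies: WEkT, WEkH, WEfT, WEfH, WDkT, WDkH, WDfT, WDfH, UEkT, UEkH, UEfT, UEfH, UDkT, UDkH, UDfT, UDfH. Columns: aB, aC, dB, dC.
{WEkT, WEkH, WEfT, WEfH} → row (4,7) (4,7) (3,7) (3,7)
{WDkT, WDkH, WDfT, WDfH} → row (4,7) (4,7) (3,4) (3,4)
{UEkT} → row (2,3) (6,3) (3,7) (3,7)
{UEkH} → row (2,3) (3,6) (3,7) (3,7)
{UEfT} → row (1,1) (6,3) (3,7) (3,7)
{UEfH} → row (1,1) (3,6) (3,7) (3,7)
{UDkT} → row (2,3) (6,3) (3,4) (3,4)
{UDkH} → row (2,3) (3,6) (3,4) (3,4)
{UDfT} → row (1,1) (6,3) (3,4) (3,4)
{UDfH} → row (1,1) (3,6) (3,4) (3,4)
That's 10 distinct rows out of 16 strategies.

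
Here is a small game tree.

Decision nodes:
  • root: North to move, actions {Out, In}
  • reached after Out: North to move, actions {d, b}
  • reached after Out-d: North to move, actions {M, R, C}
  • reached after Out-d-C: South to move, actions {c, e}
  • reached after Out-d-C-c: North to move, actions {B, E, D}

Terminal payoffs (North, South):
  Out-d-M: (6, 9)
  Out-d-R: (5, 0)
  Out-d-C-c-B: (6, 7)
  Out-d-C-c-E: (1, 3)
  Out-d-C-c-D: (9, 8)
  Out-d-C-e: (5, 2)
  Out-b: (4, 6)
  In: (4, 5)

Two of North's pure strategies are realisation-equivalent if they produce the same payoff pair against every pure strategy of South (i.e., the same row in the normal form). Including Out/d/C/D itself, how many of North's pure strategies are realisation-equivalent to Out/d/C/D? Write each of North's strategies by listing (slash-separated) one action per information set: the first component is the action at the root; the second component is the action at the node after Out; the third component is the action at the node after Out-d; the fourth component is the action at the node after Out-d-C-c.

Row for Out/d/C/D (columns c, e): (9,8) (5,2).
Every one of North's information sets is on the play path for some reply by South when North follows Out/d/C/D.
Changing the action at any of them therefore changes at least one column, so only Out/d/C/D itself gives this row.

1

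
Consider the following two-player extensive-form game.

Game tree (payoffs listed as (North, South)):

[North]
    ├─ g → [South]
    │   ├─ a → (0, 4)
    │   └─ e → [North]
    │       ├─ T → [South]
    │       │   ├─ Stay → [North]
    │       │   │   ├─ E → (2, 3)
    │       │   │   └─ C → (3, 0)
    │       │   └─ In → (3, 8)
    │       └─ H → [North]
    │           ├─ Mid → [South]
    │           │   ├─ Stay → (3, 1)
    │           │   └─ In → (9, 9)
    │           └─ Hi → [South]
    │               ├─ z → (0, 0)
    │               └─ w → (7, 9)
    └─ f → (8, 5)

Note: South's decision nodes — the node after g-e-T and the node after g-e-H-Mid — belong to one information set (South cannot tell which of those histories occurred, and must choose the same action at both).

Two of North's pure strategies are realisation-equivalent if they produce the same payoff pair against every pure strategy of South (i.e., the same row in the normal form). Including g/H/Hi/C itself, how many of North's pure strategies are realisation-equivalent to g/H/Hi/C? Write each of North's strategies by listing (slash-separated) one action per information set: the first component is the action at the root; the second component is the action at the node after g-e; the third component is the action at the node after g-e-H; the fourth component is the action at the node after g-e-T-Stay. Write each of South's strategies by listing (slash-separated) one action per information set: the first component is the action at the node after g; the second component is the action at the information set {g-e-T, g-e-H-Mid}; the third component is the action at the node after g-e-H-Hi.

Row for g/H/Hi/C (columns a/Stay/z, a/Stay/w, a/In/z, a/In/w, e/Stay/z, e/Stay/w, e/In/z, e/In/w): (0,4) (0,4) (0,4) (0,4) (0,0) (7,9) (0,0) (7,9).
Under g/H/Hi/C, North's choice at the node after g-e-T-Stay can never be reached regardless of what South does, so varying those choices leaves every outcome unchanged.
Holding the reachable choices fixed and varying the unreachable one freely already gives 2 equivalent strategies.
No other strategy reproduces this row, so those 2 are the full class: g/H/Hi/E, g/H/Hi/C.

2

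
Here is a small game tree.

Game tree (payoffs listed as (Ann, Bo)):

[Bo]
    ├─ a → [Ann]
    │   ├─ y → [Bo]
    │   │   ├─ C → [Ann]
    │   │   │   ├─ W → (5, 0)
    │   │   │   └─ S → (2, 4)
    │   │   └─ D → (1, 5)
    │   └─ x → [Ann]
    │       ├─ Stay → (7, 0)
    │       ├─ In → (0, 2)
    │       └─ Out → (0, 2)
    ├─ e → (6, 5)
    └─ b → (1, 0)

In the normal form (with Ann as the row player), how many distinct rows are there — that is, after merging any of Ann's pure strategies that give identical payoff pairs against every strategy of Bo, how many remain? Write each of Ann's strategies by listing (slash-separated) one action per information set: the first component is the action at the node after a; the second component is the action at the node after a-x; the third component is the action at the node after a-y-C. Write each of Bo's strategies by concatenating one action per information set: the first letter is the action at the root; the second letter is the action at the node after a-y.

Ann has 12 pure strategies: y/Stay/W, y/Stay/S, y/In/W, y/In/S, y/Out/W, y/Out/S, x/Stay/W, x/Stay/S, x/In/W, x/In/S, x/Out/W, x/Out/S. Columns: aC, aD, eC, eD, bC, bD.
{y/Stay/W, y/In/W, y/Out/W} → row (5,0) (1,5) (6,5) (6,5) (1,0) (1,0)
{y/Stay/S, y/In/S, y/Out/S} → row (2,4) (1,5) (6,5) (6,5) (1,0) (1,0)
{x/Stay/W, x/Stay/S} → row (7,0) (7,0) (6,5) (6,5) (1,0) (1,0)
{x/In/W, x/In/S, x/Out/W, x/Out/S} → row (0,2) (0,2) (6,5) (6,5) (1,0) (1,0)
That's 4 distinct rows out of 12 strategies.

4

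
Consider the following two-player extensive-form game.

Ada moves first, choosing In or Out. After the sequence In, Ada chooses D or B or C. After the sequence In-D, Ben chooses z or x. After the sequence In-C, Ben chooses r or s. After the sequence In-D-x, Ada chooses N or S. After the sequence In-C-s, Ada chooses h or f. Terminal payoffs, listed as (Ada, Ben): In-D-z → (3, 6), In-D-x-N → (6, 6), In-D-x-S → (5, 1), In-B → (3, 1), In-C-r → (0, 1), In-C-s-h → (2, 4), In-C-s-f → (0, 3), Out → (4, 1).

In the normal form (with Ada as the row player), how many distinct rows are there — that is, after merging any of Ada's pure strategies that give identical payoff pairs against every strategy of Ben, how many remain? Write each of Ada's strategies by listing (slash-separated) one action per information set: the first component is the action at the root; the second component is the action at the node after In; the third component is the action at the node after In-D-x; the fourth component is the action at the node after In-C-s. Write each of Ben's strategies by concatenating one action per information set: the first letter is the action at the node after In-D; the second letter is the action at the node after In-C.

Ada has 24 pure strategies: In/D/N/h, In/D/N/f, In/D/S/h, In/D/S/f, In/B/N/h, In/B/N/f, In/B/S/h, In/B/S/f, In/C/N/h, In/C/N/f, In/C/S/h, In/C/S/f, Out/D/N/h, Out/D/N/f, Out/D/S/h, Out/D/S/f, Out/B/N/h, Out/B/N/f, Out/B/S/h, Out/B/S/f, Out/C/N/h, Out/C/N/f, Out/C/S/h, Out/C/S/f. Columns: zr, zs, xr, xs.
{In/D/N/h, In/D/N/f} → row (3,6) (3,6) (6,6) (6,6)
{In/D/S/h, In/D/S/f} → row (3,6) (3,6) (5,1) (5,1)
{In/B/N/h, In/B/N/f, In/B/S/h, In/B/S/f} → row (3,1) (3,1) (3,1) (3,1)
{In/C/N/h, In/C/S/h} → row (0,1) (2,4) (0,1) (2,4)
{In/C/N/f, In/C/S/f} → row (0,1) (0,3) (0,1) (0,3)
{Out/D/N/h, Out/D/N/f, Out/D/S/h, Out/D/S/f, Out/B/N/h, Out/B/N/f, Out/B/S/h, Out/B/S/f, Out/C/N/h, Out/C/N/f, Out/C/S/h, Out/C/S/f} → row (4,1) (4,1) (4,1) (4,1)
That's 6 distinct rows out of 24 strategies.

6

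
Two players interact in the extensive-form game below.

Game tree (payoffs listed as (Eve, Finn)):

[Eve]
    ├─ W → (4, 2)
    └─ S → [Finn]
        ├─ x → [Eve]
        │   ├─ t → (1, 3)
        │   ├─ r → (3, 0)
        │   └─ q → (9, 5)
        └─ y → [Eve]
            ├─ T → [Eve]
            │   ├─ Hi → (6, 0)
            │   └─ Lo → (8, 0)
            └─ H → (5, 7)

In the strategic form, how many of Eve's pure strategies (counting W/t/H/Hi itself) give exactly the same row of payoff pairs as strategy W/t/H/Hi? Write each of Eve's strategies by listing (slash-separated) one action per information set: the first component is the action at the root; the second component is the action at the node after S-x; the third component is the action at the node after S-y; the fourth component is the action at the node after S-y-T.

12

Row for W/t/H/Hi (columns x, y): (4,2) (4,2).
Under W/t/H/Hi, Eve's choice at the node after S-x and at the node after S-y and at the node after S-y-T can never be reached regardless of what Finn does, so varying those choices leaves every outcome unchanged.
Holding the reachable choices fixed and varying the unreachable ones freely already gives 3 × 2 × 2 = 12 equivalent strategies.
No other strategy reproduces this row, so those 12 are the full class: W/t/T/Hi, W/t/T/Lo, W/t/H/Hi, W/t/H/Lo, W/r/T/Hi, W/r/T/Lo, W/r/H/Hi, W/r/H/Lo, W/q/T/Hi, W/q/T/Lo, W/q/H/Hi, W/q/H/Lo.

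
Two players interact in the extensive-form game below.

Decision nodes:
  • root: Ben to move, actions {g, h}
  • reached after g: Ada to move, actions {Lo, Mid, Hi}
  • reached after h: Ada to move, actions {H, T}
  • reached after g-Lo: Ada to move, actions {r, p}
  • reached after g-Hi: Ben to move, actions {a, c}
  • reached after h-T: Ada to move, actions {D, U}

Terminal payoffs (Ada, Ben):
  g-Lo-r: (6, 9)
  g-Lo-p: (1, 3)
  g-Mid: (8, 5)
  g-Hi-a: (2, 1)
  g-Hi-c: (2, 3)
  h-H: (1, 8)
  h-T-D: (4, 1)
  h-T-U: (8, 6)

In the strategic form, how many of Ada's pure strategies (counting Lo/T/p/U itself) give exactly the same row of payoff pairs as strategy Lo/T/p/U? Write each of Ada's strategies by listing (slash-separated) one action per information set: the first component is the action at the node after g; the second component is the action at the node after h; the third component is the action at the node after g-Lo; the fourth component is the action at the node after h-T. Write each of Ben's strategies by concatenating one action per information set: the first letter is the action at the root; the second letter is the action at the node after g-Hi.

Row for Lo/T/p/U (columns ga, gc, ha, hc): (1,3) (1,3) (8,6) (8,6).
Every one of Ada's information sets is on the play path for some reply by Ben when Ada follows Lo/T/p/U.
Changing the action at any of them therefore changes at least one column, so only Lo/T/p/U itself gives this row.

1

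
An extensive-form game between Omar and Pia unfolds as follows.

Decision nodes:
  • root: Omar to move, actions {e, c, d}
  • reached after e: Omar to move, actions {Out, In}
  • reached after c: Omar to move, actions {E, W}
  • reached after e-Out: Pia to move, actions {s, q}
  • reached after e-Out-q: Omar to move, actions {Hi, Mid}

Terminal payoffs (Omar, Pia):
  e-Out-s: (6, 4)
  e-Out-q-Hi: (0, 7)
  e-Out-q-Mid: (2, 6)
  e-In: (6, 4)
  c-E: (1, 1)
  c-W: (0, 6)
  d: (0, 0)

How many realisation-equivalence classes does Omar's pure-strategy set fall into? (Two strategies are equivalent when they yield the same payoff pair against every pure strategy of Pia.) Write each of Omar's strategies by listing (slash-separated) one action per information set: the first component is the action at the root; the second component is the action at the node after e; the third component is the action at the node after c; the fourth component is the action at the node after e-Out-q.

6

Omar has 24 pure strategies: e/Out/E/Hi, e/Out/E/Mid, e/Out/W/Hi, e/Out/W/Mid, e/In/E/Hi, e/In/E/Mid, e/In/W/Hi, e/In/W/Mid, c/Out/E/Hi, c/Out/E/Mid, c/Out/W/Hi, c/Out/W/Mid, c/In/E/Hi, c/In/E/Mid, c/In/W/Hi, c/In/W/Mid, d/Out/E/Hi, d/Out/E/Mid, d/Out/W/Hi, d/Out/W/Mid, d/In/E/Hi, d/In/E/Mid, d/In/W/Hi, d/In/W/Mid. Columns: s, q.
{e/Out/E/Hi, e/Out/W/Hi} → row (6,4) (0,7)
{e/Out/E/Mid, e/Out/W/Mid} → row (6,4) (2,6)
{e/In/E/Hi, e/In/E/Mid, e/In/W/Hi, e/In/W/Mid} → row (6,4) (6,4)
{c/Out/E/Hi, c/Out/E/Mid, c/In/E/Hi, c/In/E/Mid} → row (1,1) (1,1)
{c/Out/W/Hi, c/Out/W/Mid, c/In/W/Hi, c/In/W/Mid} → row (0,6) (0,6)
{d/Out/E/Hi, d/Out/E/Mid, d/Out/W/Hi, d/Out/W/Mid, d/In/E/Hi, d/In/E/Mid, d/In/W/Hi, d/In/W/Mid} → row (0,0) (0,0)
That's 6 distinct rows out of 24 strategies.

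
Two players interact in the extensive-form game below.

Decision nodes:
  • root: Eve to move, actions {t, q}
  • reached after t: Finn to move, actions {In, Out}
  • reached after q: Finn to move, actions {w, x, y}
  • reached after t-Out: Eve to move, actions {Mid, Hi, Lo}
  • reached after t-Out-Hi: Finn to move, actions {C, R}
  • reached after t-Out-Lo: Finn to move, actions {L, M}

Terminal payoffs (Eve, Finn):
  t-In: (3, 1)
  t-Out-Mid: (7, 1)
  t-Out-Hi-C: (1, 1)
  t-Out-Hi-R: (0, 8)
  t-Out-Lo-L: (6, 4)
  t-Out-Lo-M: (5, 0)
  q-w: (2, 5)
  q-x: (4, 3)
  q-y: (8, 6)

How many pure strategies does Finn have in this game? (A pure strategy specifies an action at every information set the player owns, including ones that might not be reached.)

24

Finn owns the node after t with actions {In, Out} — two choices.
Finn owns the node after q with actions {w, x, y} — three choices.
Finn owns the node after t-Out-Hi with actions {C, R} — two choices.
Finn owns the node after t-Out-Lo with actions {L, M} — two choices.
A pure strategy fixes one action at each information set independently, so the count is the product 2 × 3 × 2 × 2 = 24.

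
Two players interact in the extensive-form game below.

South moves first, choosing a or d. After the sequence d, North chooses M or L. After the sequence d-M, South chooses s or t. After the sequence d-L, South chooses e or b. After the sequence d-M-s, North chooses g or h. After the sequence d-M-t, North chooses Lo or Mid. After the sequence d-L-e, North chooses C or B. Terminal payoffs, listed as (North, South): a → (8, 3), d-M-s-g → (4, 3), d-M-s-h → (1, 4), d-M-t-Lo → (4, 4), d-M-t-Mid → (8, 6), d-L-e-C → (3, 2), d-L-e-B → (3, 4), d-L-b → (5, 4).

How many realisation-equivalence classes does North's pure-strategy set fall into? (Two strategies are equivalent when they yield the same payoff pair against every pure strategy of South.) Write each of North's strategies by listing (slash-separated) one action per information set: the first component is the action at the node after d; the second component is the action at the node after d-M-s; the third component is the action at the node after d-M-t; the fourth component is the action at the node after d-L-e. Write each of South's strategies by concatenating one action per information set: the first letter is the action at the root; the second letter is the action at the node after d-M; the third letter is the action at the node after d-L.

6

North has 16 pure strategies: M/g/Lo/C, M/g/Lo/B, M/g/Mid/C, M/g/Mid/B, M/h/Lo/C, M/h/Lo/B, M/h/Mid/C, M/h/Mid/B, L/g/Lo/C, L/g/Lo/B, L/g/Mid/C, L/g/Mid/B, L/h/Lo/C, L/h/Lo/B, L/h/Mid/C, L/h/Mid/B. Columns: ase, asb, ate, atb, dse, dsb, dte, dtb.
{M/g/Lo/C, M/g/Lo/B} → row (8,3) (8,3) (8,3) (8,3) (4,3) (4,3) (4,4) (4,4)
{M/g/Mid/C, M/g/Mid/B} → row (8,3) (8,3) (8,3) (8,3) (4,3) (4,3) (8,6) (8,6)
{M/h/Lo/C, M/h/Lo/B} → row (8,3) (8,3) (8,3) (8,3) (1,4) (1,4) (4,4) (4,4)
{M/h/Mid/C, M/h/Mid/B} → row (8,3) (8,3) (8,3) (8,3) (1,4) (1,4) (8,6) (8,6)
{L/g/Lo/C, L/g/Mid/C, L/h/Lo/C, L/h/Mid/C} → row (8,3) (8,3) (8,3) (8,3) (3,2) (5,4) (3,2) (5,4)
{L/g/Lo/B, L/g/Mid/B, L/h/Lo/B, L/h/Mid/B} → row (8,3) (8,3) (8,3) (8,3) (3,4) (5,4) (3,4) (5,4)
That's 6 distinct rows out of 16 strategies.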